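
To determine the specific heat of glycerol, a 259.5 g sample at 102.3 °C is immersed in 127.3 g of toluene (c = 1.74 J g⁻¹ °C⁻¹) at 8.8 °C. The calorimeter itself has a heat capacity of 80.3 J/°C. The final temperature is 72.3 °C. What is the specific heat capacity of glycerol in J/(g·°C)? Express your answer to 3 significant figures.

c = 2.46 J/(g·°C)

q_gained = (127.3 × 1.74 + 80.3) × (72.3 − 8.8) = 19160 J
q_lost = 259.5 × c × (102.3 − 72.3) = 7785 c
Set equal: c = 19160 / 7785 = 2.46 J/(g·°C)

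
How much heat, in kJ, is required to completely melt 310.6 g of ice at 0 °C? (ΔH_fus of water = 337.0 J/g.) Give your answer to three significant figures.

q = 105 kJ

q = m × ΔH_fus = 310.6 × 337.0 = 104700 J = 105 kJ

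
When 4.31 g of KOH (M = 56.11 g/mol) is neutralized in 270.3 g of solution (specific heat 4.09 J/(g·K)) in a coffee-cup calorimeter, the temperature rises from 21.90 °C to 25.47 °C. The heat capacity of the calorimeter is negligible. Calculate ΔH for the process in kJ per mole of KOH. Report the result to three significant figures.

|ΔT| = |25.47 − 21.90| = 3.57 °C
|q_surr| = (270.3 × 4.09) × 3.57 = 1105.527 × 3.57 = 3947 J
n(KOH) = 4.31 / 56.11 = 0.07681 mol
Temperature rose, so q_rxn = −|q_surr| = -3.947 kJ
ΔH = q_rxn / n = -51.39 kJ/mol

ΔH = -51.4 kJ/mol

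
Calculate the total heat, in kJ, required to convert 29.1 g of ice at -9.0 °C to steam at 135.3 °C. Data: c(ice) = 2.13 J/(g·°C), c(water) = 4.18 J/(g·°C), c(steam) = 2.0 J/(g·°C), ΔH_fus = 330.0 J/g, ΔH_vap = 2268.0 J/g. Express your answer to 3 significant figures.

q = 90.4 kJ

q1 (heat ice -9.0→0.0 °C): 29.1 × 2.13 × 9.0 = 558 J
q2 (melt at 0 °C): 29.1 × 330.0 = 9603 J
q3 (heat water 0.0→100.0 °C): 29.1 × 4.18 × 100.0 = 12164 J
q4 (vaporize at 100 °C): 29.1 × 2268.0 = 65999 J
q5 (heat steam 100.0→135.3 °C): 29.1 × 2.0 × 35.3 = 2054 J
Total: 558 + 9603 + 12164 + 65999 + 2054 = 90378 J = 90.4 kJ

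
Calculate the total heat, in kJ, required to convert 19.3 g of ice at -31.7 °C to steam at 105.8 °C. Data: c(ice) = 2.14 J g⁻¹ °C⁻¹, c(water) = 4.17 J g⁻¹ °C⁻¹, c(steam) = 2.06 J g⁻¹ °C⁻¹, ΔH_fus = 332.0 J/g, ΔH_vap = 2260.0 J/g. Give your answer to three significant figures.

q = 59.6 kJ

q1 (heat ice -31.7→0.0 °C): 19.3 × 2.14 × 31.7 = 1309 J
q2 (melt at 0 °C): 19.3 × 332.0 = 6408 J
q3 (heat water 0.0→100.0 °C): 19.3 × 4.17 × 100.0 = 8048 J
q4 (vaporize at 100 °C): 19.3 × 2260.0 = 43618 J
q5 (heat steam 100.0→105.8 °C): 19.3 × 2.06 × 5.8 = 231 J
Total: 1309 + 6408 + 8048 + 43618 + 231 = 59614 J = 59.6 kJ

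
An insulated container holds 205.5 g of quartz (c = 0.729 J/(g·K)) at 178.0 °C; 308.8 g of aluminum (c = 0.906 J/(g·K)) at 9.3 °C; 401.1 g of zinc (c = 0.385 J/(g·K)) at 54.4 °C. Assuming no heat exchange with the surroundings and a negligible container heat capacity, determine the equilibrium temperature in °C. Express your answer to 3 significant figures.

Σ mᵢcᵢ(T − Tᵢ) = 0  ⇒  T = Σ mᵢcᵢTᵢ / Σ mᵢcᵢ
Σ mᵢcᵢ = 205.5×0.729 + 308.8×0.906 + 401.1×0.385 = 584.0058
Σ mᵢcᵢTᵢ = 149.8095×178.0 + 279.7728×9.3 + 154.4235×54.4 = 37669
T = 37669 / 584.0058 = 64.50 °C

T_f = 64.5 °C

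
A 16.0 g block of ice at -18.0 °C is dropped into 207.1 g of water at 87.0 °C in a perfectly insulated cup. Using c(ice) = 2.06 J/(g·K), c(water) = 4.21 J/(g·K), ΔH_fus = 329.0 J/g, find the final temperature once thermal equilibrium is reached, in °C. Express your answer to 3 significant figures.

Heat to bring ice to 0 °C and melt it: q₁ = 16.0×2.06×18.0 + 16.0×329.0 = 5857.3 J
Heat the water can supply cooling to 0 °C: 207.1×4.21×87.0 = 75854.5 J > q₁, so all ice melts.
Energy balance: 207.1×4.21×(87.0 − T) = 5857.3 + 16.0×4.21×(T − 0)
871.891(87.0 − T) = 5857.3 + 67.36 T
75854.5 − 5857.3 = 939.251 T
T = 69997.2 / 939.251 = 74.52 °C

T_f = 74.5 °C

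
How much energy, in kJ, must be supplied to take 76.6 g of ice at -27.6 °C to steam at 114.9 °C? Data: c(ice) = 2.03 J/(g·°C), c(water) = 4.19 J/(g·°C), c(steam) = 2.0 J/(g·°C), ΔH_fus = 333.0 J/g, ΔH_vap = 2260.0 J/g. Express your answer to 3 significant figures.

q1 (heat ice -27.6→0.0 °C): 76.6 × 2.03 × 27.6 = 4292 J
q2 (melt at 0 °C): 76.6 × 333.0 = 25508 J
q3 (heat water 0.0→100.0 °C): 76.6 × 4.19 × 100.0 = 32095 J
q4 (vaporize at 100 °C): 76.6 × 2260.0 = 173116 J
q5 (heat steam 100.0→114.9 °C): 76.6 × 2.0 × 14.9 = 2283 J
Total: 4292 + 25508 + 32095 + 173116 + 2283 = 237294 J = 237 kJ

q = 237 kJ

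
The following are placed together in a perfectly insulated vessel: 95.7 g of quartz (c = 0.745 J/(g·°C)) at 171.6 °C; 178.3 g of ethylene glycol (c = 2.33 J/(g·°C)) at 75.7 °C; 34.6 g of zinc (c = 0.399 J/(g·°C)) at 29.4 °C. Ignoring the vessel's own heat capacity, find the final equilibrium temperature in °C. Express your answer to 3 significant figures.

Σ mᵢcᵢ(T − Tᵢ) = 0  ⇒  T = Σ mᵢcᵢTᵢ / Σ mᵢcᵢ
Σ mᵢcᵢ = 95.7×0.745 + 178.3×2.33 + 34.6×0.399 = 500.5409
Σ mᵢcᵢTᵢ = 71.2965×171.6 + 415.439×75.7 + 13.8054×29.4 = 44089
T = 44089 / 500.5409 = 88.08 °C

T_f = 88.1 °C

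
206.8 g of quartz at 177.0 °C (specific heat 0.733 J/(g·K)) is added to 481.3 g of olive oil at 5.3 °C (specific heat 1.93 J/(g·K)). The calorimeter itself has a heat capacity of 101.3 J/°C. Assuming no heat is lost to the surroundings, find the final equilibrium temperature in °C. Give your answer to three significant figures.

T_f = 27.3 °C

Heat lost by quartz = heat gained by olive oil + calorimeter.
(206.8)(0.733)(177.0 − T) = [(481.3)(1.93) + 101.3](T − 5.3)
151.5844 (177.0 − T) = 1030.209 (T − 5.3)
26830 − 151.5844 T = 1030.209 T − 5460.1
32290.1 = 1181.7934 T
T = 27.32 °C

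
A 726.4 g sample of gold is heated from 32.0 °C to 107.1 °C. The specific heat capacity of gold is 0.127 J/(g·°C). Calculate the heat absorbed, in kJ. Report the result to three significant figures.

q = m c ΔT = 726.4 × 0.127 × (107.1 − 32.0)
q = 726.4 × 0.127 × 75.1 = 6928 J = 6.93 kJ

q = 6.93 kJ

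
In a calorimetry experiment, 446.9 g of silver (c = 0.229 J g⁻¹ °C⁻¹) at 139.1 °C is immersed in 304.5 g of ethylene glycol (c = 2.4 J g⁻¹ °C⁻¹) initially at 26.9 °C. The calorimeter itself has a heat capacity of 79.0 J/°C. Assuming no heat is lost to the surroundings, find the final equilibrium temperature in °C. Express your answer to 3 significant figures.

T_f = 39.5 °C

Heat lost by silver = heat gained by ethylene glycol + calorimeter.
(446.9)(0.229)(139.1 − T) = [(304.5)(2.4) + 79.0](T − 26.9)
102.3401 (139.1 − T) = 809.8 (T − 26.9)
14236 − 102.3401 T = 809.8 T − 21784
36020 = 912.1401 T
T = 39.49 °C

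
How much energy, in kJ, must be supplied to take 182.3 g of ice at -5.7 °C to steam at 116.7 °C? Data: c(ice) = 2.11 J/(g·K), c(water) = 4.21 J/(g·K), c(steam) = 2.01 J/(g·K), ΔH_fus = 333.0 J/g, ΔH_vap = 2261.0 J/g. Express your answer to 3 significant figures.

q1 (heat ice -5.7→0.0 °C): 182.3 × 2.11 × 5.7 = 2193 J
q2 (melt at 0 °C): 182.3 × 333.0 = 60706 J
q3 (heat water 0.0→100.0 °C): 182.3 × 4.21 × 100.0 = 76748 J
q4 (vaporize at 100 °C): 182.3 × 2261.0 = 412180 J
q5 (heat steam 100.0→116.7 °C): 182.3 × 2.01 × 16.7 = 6119 J
Total: 2193 + 60706 + 76748 + 412180 + 6119 = 557946 J = 558 kJ

q = 558 kJ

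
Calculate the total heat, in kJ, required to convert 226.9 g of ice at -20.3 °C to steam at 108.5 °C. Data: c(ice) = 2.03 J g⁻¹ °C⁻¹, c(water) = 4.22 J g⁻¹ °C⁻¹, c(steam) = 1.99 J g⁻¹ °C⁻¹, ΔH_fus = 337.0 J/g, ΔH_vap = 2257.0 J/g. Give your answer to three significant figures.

q = 698 kJ

q1 (heat ice -20.3→0.0 °C): 226.9 × 2.03 × 20.3 = 9350 J
q2 (melt at 0 °C): 226.9 × 337.0 = 76465 J
q3 (heat water 0.0→100.0 °C): 226.9 × 4.22 × 100.0 = 95752 J
q4 (vaporize at 100 °C): 226.9 × 2257.0 = 512113 J
q5 (heat steam 100.0→108.5 °C): 226.9 × 1.99 × 8.5 = 3838 J
Total: 9350 + 76465 + 95752 + 512113 + 3838 = 697518 J = 698 kJ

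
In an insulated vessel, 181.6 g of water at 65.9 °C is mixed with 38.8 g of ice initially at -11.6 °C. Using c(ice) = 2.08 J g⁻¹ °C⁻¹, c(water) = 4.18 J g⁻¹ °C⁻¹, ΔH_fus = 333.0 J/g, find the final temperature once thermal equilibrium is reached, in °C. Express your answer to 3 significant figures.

T_f = 39.3 °C

Heat to bring ice to 0 °C and melt it: q₁ = 38.8×2.08×11.6 + 38.8×333.0 = 13857 J
Heat the water can supply cooling to 0 °C: 181.6×4.18×65.9 = 50023.9 J > q₁, so all ice melts.
Energy balance: 181.6×4.18×(65.9 − T) = 13857 + 38.8×4.18×(T − 0)
759.088(65.9 − T) = 13857 + 162.184 T
50023.9 − 13857 = 921.272 T
T = 36166.9 / 921.272 = 39.26 °C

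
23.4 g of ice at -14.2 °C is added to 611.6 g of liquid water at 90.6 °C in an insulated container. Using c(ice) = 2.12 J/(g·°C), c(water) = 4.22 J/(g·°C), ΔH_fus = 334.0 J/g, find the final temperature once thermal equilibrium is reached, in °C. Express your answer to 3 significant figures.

Heat to bring ice to 0 °C and melt it: q₁ = 23.4×2.12×14.2 + 23.4×334.0 = 8520.0 J
Heat the water can supply cooling to 0 °C: 611.6×4.22×90.6 = 233834 J > q₁, so all ice melts.
Energy balance: 611.6×4.22×(90.6 − T) = 8520.0 + 23.4×4.22×(T − 0)
2580.952(90.6 − T) = 8520.0 + 98.748 T
233834 − 8520.0 = 2679.700 T
T = 225314.0 / 2679.700 = 84.08 °C

T_f = 84.1 °C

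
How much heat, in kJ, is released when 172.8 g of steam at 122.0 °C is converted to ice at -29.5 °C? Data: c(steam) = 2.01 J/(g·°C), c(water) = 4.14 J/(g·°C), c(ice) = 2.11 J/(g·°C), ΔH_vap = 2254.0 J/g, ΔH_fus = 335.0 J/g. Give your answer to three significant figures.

q = 537 kJ

q1 (cool steam 122.0→100 °C): 172.8 × 2.01 × 22.0 = 7641 J
q2 (condense at 100 °C): 172.8 × 2254.0 = 389491 J
q3 (cool water 100→0 °C): 172.8 × 4.14 × 100.0 = 71539 J
q4 (freeze at 0 °C): 172.8 × 335.0 = 57888 J
q5 (cool ice 0→-29.5 °C): 172.8 × 2.11 × 29.5 = 10756 J
Total: 7641 + 389491 + 71539 + 57888 + 10756 = 537315 J = 537 kJ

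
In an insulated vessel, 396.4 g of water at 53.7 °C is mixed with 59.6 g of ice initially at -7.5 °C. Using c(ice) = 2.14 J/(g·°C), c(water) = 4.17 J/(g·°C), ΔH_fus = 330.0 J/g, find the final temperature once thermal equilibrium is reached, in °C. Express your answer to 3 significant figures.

T_f = 35.8 °C

Heat to bring ice to 0 °C and melt it: q₁ = 59.6×2.14×7.5 + 59.6×330.0 = 20625 J
Heat the water can supply cooling to 0 °C: 396.4×4.17×53.7 = 88765.5 J > q₁, so all ice melts.
Energy balance: 396.4×4.17×(53.7 − T) = 20625 + 59.6×4.17×(T − 0)
1652.988(53.7 − T) = 20625 + 248.532 T
88765.5 − 20625 = 1901.520 T
T = 68140.5 / 1901.520 = 35.83 °C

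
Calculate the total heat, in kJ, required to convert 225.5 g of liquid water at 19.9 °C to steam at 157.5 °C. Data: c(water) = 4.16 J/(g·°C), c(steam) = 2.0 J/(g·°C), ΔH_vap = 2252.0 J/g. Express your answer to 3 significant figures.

q = 609 kJ

q1 (heat water 19.9→100.0 °C): 225.5 × 4.16 × 80.1 = 75140 J
q2 (vaporize at 100 °C): 225.5 × 2252.0 = 507826 J
q3 (heat steam 100.0→157.5 °C): 225.5 × 2.0 × 57.5 = 25933 J
Total: 75140 + 507826 + 25933 = 608899 J = 609 kJ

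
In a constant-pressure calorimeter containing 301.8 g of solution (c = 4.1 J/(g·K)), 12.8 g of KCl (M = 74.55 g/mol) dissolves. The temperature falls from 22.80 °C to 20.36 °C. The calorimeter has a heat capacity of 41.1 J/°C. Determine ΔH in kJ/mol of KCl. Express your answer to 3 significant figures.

ΔH = 18.2 kJ/mol

|ΔT| = |20.36 − 22.80| = 2.44 °C
|q_surr| = (301.8 × 4.1 + 41.1) × 2.44 = 1278.48 × 2.44 = 3119 J
n(KCl) = 12.8 / 74.55 = 0.1717 mol
Temperature fell, so q_rxn = +|q_surr| = 3.119 kJ
ΔH = q_rxn / n = 18.17 kJ/mol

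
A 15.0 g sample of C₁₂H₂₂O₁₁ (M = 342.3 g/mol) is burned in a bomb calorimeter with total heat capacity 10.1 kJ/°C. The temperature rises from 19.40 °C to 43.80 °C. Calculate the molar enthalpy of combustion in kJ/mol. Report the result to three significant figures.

ΔH = -5620 kJ/mol

ΔT = 43.80 − 19.40 = 24.40 °C
q_cal = C_cal × ΔT = 10.1 × 24.40 = 246.44 kJ
n = 15.0 / 342.3 = 0.04382 mol
q_rxn = −q_cal = -246.44 kJ
ΔH = -246.44 / 0.04382 = -5624 kJ/mol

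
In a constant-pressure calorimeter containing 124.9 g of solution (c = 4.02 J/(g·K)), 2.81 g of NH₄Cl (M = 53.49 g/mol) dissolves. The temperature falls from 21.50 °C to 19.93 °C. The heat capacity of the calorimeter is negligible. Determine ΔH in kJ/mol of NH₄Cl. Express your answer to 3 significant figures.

|ΔT| = |19.93 − 21.50| = 1.57 °C
|q_surr| = (124.9 × 4.02) × 1.57 = 502.098 × 1.57 = 788.3 J
n(NH₄Cl) = 2.81 / 53.49 = 0.05253 mol
Temperature fell, so q_rxn = +|q_surr| = 0.7883 kJ
ΔH = q_rxn / n = 15.01 kJ/mol

ΔH = 15.0 kJ/mol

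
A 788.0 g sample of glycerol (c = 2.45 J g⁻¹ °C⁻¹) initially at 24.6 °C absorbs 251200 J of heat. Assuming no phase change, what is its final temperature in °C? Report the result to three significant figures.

ΔT = q / (m c) = 251200 / (788.0 × 2.45) = 130.1 °C
T_f = 24.6 + 130.1 = 154.7 °C

T_f = 155 °C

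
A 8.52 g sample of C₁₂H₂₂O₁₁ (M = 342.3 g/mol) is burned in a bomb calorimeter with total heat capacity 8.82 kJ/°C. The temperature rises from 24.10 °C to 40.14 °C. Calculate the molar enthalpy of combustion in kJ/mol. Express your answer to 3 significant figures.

ΔH = -5680 kJ/mol

ΔT = 40.14 − 24.10 = 16.04 °C
q_cal = C_cal × ΔT = 8.82 × 16.04 = 141.4728 kJ
n = 8.52 / 342.3 = 0.02489 mol
q_rxn = −q_cal = -141.4728 kJ
ΔH = -141.4728 / 0.02489 = -5684 kJ/mol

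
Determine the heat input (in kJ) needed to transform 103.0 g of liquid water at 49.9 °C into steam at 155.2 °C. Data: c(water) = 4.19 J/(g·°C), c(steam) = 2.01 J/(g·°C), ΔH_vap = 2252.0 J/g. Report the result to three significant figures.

q1 (heat water 49.9→100.0 °C): 103.0 × 4.19 × 50.1 = 21622 J
q2 (vaporize at 100 °C): 103.0 × 2252.0 = 231956 J
q3 (heat steam 100.0→155.2 °C): 103.0 × 2.01 × 55.2 = 11428 J
Total: 21622 + 231956 + 11428 = 265006 J = 265 kJ

q = 265 kJ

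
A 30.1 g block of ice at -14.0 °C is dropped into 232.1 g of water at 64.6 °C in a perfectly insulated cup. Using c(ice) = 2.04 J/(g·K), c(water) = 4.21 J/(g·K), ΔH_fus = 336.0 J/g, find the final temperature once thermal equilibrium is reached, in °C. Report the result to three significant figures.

T_f = 47.2 °C

Heat to bring ice to 0 °C and melt it: q₁ = 30.1×2.04×14.0 + 30.1×336.0 = 10973 J
Heat the water can supply cooling to 0 °C: 232.1×4.21×64.6 = 63123.3 J > q₁, so all ice melts.
Energy balance: 232.1×4.21×(64.6 − T) = 10973 + 30.1×4.21×(T − 0)
977.141(64.6 − T) = 10973 + 126.721 T
63123.3 − 10973 = 1103.862 T
T = 52150.3 / 1103.862 = 47.24 °C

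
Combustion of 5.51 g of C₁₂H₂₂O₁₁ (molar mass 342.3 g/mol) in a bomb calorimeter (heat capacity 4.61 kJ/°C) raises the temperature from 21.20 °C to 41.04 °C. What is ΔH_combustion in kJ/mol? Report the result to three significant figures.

ΔH = -5680 kJ/mol

ΔT = 41.04 − 21.20 = 19.84 °C
q_cal = C_cal × ΔT = 4.61 × 19.84 = 91.4624 kJ
n = 5.51 / 342.3 = 0.01610 mol
q_rxn = −q_cal = -91.4624 kJ
ΔH = -91.4624 / 0.01610 = -5681 kJ/mol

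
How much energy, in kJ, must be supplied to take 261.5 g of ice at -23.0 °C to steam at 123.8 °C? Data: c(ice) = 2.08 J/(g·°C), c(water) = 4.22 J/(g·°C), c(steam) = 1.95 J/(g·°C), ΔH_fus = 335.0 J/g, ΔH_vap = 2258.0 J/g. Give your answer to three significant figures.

q = 813 kJ

q1 (heat ice -23.0→0.0 °C): 261.5 × 2.08 × 23.0 = 12510 J
q2 (melt at 0 °C): 261.5 × 335.0 = 87603 J
q3 (heat water 0.0→100.0 °C): 261.5 × 4.22 × 100.0 = 110353 J
q4 (vaporize at 100 °C): 261.5 × 2258.0 = 590467 J
q5 (heat steam 100.0→123.8 °C): 261.5 × 1.95 × 23.8 = 12136 J
Total: 12510 + 87603 + 110353 + 590467 + 12136 = 813069 J = 813 kJ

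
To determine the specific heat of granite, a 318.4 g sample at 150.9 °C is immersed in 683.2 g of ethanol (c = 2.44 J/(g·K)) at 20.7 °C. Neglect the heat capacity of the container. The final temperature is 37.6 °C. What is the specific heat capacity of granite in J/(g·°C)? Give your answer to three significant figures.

c = 0.781 J/(g·°C)

q_gained = (683.2 × 2.44) × (37.6 − 20.7) = 28170 J
q_lost = 318.4 × c × (150.9 − 37.6) = 36074.72 c
Set equal: c = 28170 / 36074.72 = 0.781 J/(g·°C)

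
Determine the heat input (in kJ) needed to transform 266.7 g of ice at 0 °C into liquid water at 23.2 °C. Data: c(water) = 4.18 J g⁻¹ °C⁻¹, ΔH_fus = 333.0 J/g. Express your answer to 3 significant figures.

q1 (melt at 0 °C): 266.7 × 333.0 = 88811 J
q2 (heat water 0.0→23.2 °C): 266.7 × 4.18 × 23.2 = 25863 J
Total: 88811 + 25863 = 114674 J = 115 kJ

q = 115 kJ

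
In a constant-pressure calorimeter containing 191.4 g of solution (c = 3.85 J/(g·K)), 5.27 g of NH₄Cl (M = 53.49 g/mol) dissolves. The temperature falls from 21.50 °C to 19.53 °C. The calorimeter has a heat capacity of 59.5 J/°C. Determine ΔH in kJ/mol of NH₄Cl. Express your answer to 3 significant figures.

ΔH = 15.9 kJ/mol

|ΔT| = |19.53 − 21.50| = 1.97 °C
|q_surr| = (191.4 × 3.85 + 59.5) × 1.97 = 796.39 × 1.97 = 1569 J
n(NH₄Cl) = 5.27 / 53.49 = 0.09852 mol
Temperature fell, so q_rxn = +|q_surr| = 1.569 kJ
ΔH = q_rxn / n = 15.93 kJ/mol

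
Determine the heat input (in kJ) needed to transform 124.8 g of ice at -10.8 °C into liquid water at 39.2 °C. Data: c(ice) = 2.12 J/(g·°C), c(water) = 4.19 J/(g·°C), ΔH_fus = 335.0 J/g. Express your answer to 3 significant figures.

q = 65.2 kJ

q1 (heat ice -10.8→0.0 °C): 124.8 × 2.12 × 10.8 = 2857 J
q2 (melt at 0 °C): 124.8 × 335.0 = 41808 J
q3 (heat water 0.0→39.2 °C): 124.8 × 4.19 × 39.2 = 20498 J
Total: 2857 + 41808 + 20498 = 65163 J = 65.2 kJ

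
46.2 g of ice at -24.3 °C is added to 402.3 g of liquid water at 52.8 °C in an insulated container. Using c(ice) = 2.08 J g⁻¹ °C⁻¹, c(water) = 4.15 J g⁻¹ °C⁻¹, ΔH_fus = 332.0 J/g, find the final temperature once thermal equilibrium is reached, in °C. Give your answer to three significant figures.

Heat to bring ice to 0 °C and melt it: q₁ = 46.2×2.08×24.3 + 46.2×332.0 = 17674 J
Heat the water can supply cooling to 0 °C: 402.3×4.15×52.8 = 88152.0 J > q₁, so all ice melts.
Energy balance: 402.3×4.15×(52.8 − T) = 17674 + 46.2×4.15×(T − 0)
1669.545(52.8 − T) = 17674 + 191.73 T
88152.0 − 17674 = 1861.275 T
T = 70478.0 / 1861.275 = 37.87 °C

T_f = 37.9 °C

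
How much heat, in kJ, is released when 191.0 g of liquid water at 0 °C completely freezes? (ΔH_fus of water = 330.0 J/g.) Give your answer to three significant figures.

q = 63.0 kJ

q = m × ΔH_fus = 191.0 × 330.0 = 63030 J = 63.0 kJ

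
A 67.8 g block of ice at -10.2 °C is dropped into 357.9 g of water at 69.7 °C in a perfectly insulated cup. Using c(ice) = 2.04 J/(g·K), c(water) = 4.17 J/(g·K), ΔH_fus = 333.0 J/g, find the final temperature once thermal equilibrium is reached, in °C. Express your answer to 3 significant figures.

T_f = 45.1 °C

Heat to bring ice to 0 °C and melt it: q₁ = 67.8×2.04×10.2 + 67.8×333.0 = 23988 J
Heat the water can supply cooling to 0 °C: 357.9×4.17×69.7 = 104023 J > q₁, so all ice melts.
Energy balance: 357.9×4.17×(69.7 − T) = 23988 + 67.8×4.17×(T − 0)
1492.443(69.7 − T) = 23988 + 282.726 T
104023 − 23988 = 1775.169 T
T = 80035 / 1775.169 = 45.09 °C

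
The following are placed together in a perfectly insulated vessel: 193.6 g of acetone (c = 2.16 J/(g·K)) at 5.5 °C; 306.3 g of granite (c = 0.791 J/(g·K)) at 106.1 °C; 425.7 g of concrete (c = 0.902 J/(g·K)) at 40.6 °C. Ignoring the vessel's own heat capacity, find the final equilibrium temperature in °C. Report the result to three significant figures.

Σ mᵢcᵢ(T − Tᵢ) = 0  ⇒  T = Σ mᵢcᵢTᵢ / Σ mᵢcᵢ
Σ mᵢcᵢ = 193.6×2.16 + 306.3×0.791 + 425.7×0.902 = 1044.4407
Σ mᵢcᵢTᵢ = 418.176×5.5 + 242.2833×106.1 + 383.9814×40.6 = 43596
T = 43596 / 1044.4407 = 41.74 °C

T_f = 41.7 °C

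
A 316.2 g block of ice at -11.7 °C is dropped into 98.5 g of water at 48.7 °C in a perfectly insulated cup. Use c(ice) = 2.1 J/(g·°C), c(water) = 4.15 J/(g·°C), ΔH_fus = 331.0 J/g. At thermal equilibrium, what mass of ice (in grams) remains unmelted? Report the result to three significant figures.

Heat to warm all ice to 0 °C: 316.2×2.1×11.7 = 7769.0 J
Heat released by water cooling to 0 °C: 98.5×4.15×48.7 = 19907 J
19907 J < 7769.0 + 316.2×331.0 = 112431.2 J, so not all ice melts; final T = 0 °C.
Heat left for melting: 19907 − 7769.0 = 12138.0 J
Mass melted = 12138.0 / 331.0 = 36.67 g
Ice remaining = 316.2 − 36.67 = 279.53 g

m_ice remaining = 280 g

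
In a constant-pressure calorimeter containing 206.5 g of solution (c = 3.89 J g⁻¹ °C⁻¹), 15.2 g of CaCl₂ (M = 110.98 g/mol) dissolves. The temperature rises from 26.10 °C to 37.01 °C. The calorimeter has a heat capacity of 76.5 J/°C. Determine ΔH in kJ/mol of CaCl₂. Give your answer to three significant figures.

|ΔT| = |37.01 − 26.10| = 10.91 °C
|q_surr| = (206.5 × 3.89 + 76.5) × 10.91 = 879.785 × 10.91 = 9598 J
n(CaCl₂) = 15.2 / 110.98 = 0.1370 mol
Temperature rose, so q_rxn = −|q_surr| = -9.598 kJ
ΔH = q_rxn / n = -70.06 kJ/mol

ΔH = -70.1 kJ/mol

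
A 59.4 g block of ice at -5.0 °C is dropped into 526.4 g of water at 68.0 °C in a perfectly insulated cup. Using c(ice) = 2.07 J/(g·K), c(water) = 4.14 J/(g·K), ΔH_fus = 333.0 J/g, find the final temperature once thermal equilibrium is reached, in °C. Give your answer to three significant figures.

T_f = 52.7 °C

Heat to bring ice to 0 °C and melt it: q₁ = 59.4×2.07×5.0 + 59.4×333.0 = 20395 J
Heat the water can supply cooling to 0 °C: 526.4×4.14×68.0 = 148192 J > q₁, so all ice melts.
Energy balance: 526.4×4.14×(68.0 − T) = 20395 + 59.4×4.14×(T − 0)
2179.296(68.0 − T) = 20395 + 245.916 T
148192 − 20395 = 2425.212 T
T = 127797 / 2425.212 = 52.70 °C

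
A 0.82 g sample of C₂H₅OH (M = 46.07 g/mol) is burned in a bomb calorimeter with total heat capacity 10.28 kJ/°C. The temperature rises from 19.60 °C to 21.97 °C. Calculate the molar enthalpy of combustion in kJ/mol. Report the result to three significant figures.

ΔH = -1370 kJ/mol

ΔT = 21.97 − 19.60 = 2.37 °C
q_cal = C_cal × ΔT = 10.28 × 2.37 = 24.3636 kJ
n = 0.82 / 46.07 = 0.01780 mol
q_rxn = −q_cal = -24.3636 kJ
ΔH = -24.3636 / 0.01780 = -1369 kJ/mol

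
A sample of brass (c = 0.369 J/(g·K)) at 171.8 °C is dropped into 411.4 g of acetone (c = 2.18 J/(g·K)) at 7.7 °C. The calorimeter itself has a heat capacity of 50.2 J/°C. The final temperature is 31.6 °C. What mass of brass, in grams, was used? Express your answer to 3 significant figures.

q_gained = (411.4 × 2.18 + 50.2) × (31.6 − 7.7) = 22635 J
q_lost = m × 0.369 × (171.8 − 31.6) = 51.7338 m
m = 22635 / 51.7338 = 438 g

m = 438 g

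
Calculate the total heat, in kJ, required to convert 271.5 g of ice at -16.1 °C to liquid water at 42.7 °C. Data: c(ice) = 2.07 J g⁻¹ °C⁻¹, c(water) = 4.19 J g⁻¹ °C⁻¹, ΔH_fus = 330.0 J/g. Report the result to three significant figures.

q = 147 kJ

q1 (heat ice -16.1→0.0 °C): 271.5 × 2.07 × 16.1 = 9048 J
q2 (melt at 0 °C): 271.5 × 330.0 = 89595 J
q3 (heat water 0.0→42.7 °C): 271.5 × 4.19 × 42.7 = 48575 J
Total: 9048 + 89595 + 48575 = 147218 J = 147 kJ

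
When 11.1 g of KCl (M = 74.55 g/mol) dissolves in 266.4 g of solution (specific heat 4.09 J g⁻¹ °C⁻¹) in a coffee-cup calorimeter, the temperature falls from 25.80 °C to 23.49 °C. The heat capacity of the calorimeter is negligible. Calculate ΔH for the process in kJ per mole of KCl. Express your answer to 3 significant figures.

|ΔT| = |23.49 − 25.80| = 2.31 °C
|q_surr| = (266.4 × 4.09) × 2.31 = 1089.576 × 2.31 = 2517 J
n(KCl) = 11.1 / 74.55 = 0.1489 mol
Temperature fell, so q_rxn = +|q_surr| = 2.517 kJ
ΔH = q_rxn / n = 16.90 kJ/mol

ΔH = 16.9 kJ/mol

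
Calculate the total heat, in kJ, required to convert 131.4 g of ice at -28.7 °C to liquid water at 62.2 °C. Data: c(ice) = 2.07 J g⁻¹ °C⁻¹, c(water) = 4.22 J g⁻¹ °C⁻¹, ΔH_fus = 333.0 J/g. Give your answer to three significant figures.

q = 86.1 kJ

q1 (heat ice -28.7→0.0 °C): 131.4 × 2.07 × 28.7 = 7806 J
q2 (melt at 0 °C): 131.4 × 333.0 = 43756 J
q3 (heat water 0.0→62.2 °C): 131.4 × 4.22 × 62.2 = 34490 J
Total: 7806 + 43756 + 34490 = 86052 J = 86.1 kJ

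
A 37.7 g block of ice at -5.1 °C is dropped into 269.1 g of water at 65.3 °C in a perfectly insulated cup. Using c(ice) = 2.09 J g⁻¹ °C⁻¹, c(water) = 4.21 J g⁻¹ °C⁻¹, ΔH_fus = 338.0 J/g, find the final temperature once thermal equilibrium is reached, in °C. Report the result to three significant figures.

Heat to bring ice to 0 °C and melt it: q₁ = 37.7×2.09×5.1 + 37.7×338.0 = 13144 J
Heat the water can supply cooling to 0 °C: 269.1×4.21×65.3 = 73979.1 J > q₁, so all ice melts.
Energy balance: 269.1×4.21×(65.3 − T) = 13144 + 37.7×4.21×(T − 0)
1132.911(65.3 − T) = 13144 + 158.717 T
73979.1 − 13144 = 1291.628 T
T = 60835.1 / 1291.628 = 47.10 °C

T_f = 47.1 °C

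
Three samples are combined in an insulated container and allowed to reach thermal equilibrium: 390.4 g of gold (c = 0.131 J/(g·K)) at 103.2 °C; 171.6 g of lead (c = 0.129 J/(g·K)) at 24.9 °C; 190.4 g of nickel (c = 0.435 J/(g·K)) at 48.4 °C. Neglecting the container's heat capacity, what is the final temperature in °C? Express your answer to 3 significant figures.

Σ mᵢcᵢ(T − Tᵢ) = 0  ⇒  T = Σ mᵢcᵢTᵢ / Σ mᵢcᵢ
Σ mᵢcᵢ = 390.4×0.131 + 171.6×0.129 + 190.4×0.435 = 156.1028
Σ mᵢcᵢTᵢ = 51.1424×103.2 + 22.1364×24.9 + 82.824×48.4 = 9837.8
T = 9837.8 / 156.1028 = 63.02 °C

T_f = 63.0 °C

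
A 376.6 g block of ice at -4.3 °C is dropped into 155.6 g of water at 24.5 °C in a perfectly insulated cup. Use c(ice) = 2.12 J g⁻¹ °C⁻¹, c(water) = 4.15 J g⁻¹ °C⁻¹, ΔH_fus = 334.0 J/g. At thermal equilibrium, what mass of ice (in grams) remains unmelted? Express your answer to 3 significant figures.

Heat to warm all ice to 0 °C: 376.6×2.12×4.3 = 3433.1 J
Heat released by water cooling to 0 °C: 155.6×4.15×24.5 = 15821 J
15821 J < 3433.1 + 376.6×334.0 = 129217.5 J, so not all ice melts; final T = 0 °C.
Heat left for melting: 15821 − 3433.1 = 12387.9 J
Mass melted = 12387.9 / 334.0 = 37.09 g
Ice remaining = 376.6 − 37.09 = 339.51 g

m_ice remaining = 340 g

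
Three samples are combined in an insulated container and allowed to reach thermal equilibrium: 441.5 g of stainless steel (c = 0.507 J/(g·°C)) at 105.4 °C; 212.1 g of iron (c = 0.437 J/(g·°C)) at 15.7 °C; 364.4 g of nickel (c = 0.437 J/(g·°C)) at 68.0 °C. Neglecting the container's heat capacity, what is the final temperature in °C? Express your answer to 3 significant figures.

Σ mᵢcᵢ(T − Tᵢ) = 0  ⇒  T = Σ mᵢcᵢTᵢ / Σ mᵢcᵢ
Σ mᵢcᵢ = 441.5×0.507 + 212.1×0.437 + 364.4×0.437 = 475.7710
Σ mᵢcᵢTᵢ = 223.8405×105.4 + 92.6877×15.7 + 159.2428×68.0 = 35876
T = 35876 / 475.7710 = 75.41 °C

T_f = 75.4 °C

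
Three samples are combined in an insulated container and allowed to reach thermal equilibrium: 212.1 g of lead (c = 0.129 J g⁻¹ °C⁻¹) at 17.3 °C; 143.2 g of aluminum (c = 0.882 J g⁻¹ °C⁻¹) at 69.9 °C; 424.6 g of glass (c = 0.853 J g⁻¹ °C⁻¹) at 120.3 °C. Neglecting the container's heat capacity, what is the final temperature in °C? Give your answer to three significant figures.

Σ mᵢcᵢ(T − Tᵢ) = 0  ⇒  T = Σ mᵢcᵢTᵢ / Σ mᵢcᵢ
Σ mᵢcᵢ = 212.1×0.129 + 143.2×0.882 + 424.6×0.853 = 515.8471
Σ mᵢcᵢTᵢ = 27.3609×17.3 + 126.3024×69.9 + 362.1838×120.3 = 52873
T = 52873 / 515.8471 = 102.497 °C

T_f = 102 °C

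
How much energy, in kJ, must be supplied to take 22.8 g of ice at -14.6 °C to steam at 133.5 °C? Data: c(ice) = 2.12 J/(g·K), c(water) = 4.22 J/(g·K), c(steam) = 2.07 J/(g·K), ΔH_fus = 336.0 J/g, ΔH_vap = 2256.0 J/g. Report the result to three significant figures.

q1 (heat ice -14.6→0.0 °C): 22.8 × 2.12 × 14.6 = 706 J
q2 (melt at 0 °C): 22.8 × 336.0 = 7661 J
q3 (heat water 0.0→100.0 °C): 22.8 × 4.22 × 100.0 = 9622 J
q4 (vaporize at 100 °C): 22.8 × 2256.0 = 51437 J
q5 (heat steam 100.0→133.5 °C): 22.8 × 2.07 × 33.5 = 1581 J
Total: 706 + 7661 + 9622 + 51437 + 1581 = 71007 J = 71.0 kJ

q = 71.0 kJ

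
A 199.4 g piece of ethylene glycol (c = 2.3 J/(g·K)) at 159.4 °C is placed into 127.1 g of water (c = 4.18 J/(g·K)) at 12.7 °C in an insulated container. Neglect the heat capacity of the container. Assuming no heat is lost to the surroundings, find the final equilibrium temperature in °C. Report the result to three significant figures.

T_f = 80.7 °C

Heat lost by ethylene glycol = heat gained by water.
(199.4)(2.3)(159.4 − T) = (127.1)(4.18)(T − 12.7)
458.62 (159.4 − T) = 531.278 (T − 12.7)
73104 − 458.62 T = 531.278 T − 6747.2
79851.2 = 989.898 T
T = 80.67 °C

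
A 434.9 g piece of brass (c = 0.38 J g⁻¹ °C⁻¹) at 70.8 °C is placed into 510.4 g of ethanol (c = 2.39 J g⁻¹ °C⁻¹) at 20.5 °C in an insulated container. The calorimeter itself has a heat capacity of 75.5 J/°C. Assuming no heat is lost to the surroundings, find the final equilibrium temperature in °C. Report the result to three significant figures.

T_f = 26.2 °C

Heat lost by brass = heat gained by ethanol + calorimeter.
(434.9)(0.38)(70.8 − T) = [(510.4)(2.39) + 75.5](T − 20.5)
165.262 (70.8 − T) = 1295.356 (T − 20.5)
11701 − 165.262 T = 1295.356 T − 26555
38256 = 1460.618 T
T = 26.19 °C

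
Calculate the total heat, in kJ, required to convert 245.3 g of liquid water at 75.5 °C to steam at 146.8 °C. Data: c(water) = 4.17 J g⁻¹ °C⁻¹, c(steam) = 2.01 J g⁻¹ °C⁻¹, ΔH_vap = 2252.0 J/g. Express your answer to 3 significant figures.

q1 (heat water 75.5→100.0 °C): 245.3 × 4.17 × 24.5 = 25061 J
q2 (vaporize at 100 °C): 245.3 × 2252.0 = 552416 J
q3 (heat steam 100.0→146.8 °C): 245.3 × 2.01 × 46.8 = 23075 J
Total: 25061 + 552416 + 23075 = 600552 J = 601 kJ

q = 601 kJ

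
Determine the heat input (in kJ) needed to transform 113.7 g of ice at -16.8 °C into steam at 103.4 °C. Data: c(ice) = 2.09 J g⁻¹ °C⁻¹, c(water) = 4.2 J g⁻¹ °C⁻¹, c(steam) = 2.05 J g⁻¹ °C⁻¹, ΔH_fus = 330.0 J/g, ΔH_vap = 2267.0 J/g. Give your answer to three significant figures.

q1 (heat ice -16.8→0.0 °C): 113.7 × 2.09 × 16.8 = 3992 J
q2 (melt at 0 °C): 113.7 × 330.0 = 37521 J
q3 (heat water 0.0→100.0 °C): 113.7 × 4.2 × 100.0 = 47754 J
q4 (vaporize at 100 °C): 113.7 × 2267.0 = 257758 J
q5 (heat steam 100.0→103.4 °C): 113.7 × 2.05 × 3.4 = 792 J
Total: 3992 + 37521 + 47754 + 257758 + 792 = 347817 J = 348 kJ

q = 348 kJ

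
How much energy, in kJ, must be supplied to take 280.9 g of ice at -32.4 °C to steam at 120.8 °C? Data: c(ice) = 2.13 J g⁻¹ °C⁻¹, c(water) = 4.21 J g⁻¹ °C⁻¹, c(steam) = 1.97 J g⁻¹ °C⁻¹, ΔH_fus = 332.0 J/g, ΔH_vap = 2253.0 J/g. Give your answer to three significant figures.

q1 (heat ice -32.4→0.0 °C): 280.9 × 2.13 × 32.4 = 19385 J
q2 (melt at 0 °C): 280.9 × 332.0 = 93259 J
q3 (heat water 0.0→100.0 °C): 280.9 × 4.21 × 100.0 = 118259 J
q4 (vaporize at 100 °C): 280.9 × 2253.0 = 632868 J
q5 (heat steam 100.0→120.8 °C): 280.9 × 1.97 × 20.8 = 11510 J
Total: 19385 + 93259 + 118259 + 632868 + 11510 = 875281 J = 875 kJ

q = 875 kJ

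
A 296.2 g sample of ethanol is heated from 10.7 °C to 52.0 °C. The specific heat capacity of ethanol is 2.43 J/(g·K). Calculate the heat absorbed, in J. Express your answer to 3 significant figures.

q = m c ΔT = 296.2 × 2.43 × (52.0 − 10.7)
q = 296.2 × 2.43 × 41.3 = 29730 J

q = 29700 J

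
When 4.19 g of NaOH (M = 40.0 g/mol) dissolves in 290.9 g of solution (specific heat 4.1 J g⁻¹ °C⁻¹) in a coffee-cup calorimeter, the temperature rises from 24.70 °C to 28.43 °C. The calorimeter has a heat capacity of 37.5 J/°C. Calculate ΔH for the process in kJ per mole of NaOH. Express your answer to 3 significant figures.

ΔH = -43.8 kJ/mol

|ΔT| = |28.43 − 24.70| = 3.73 °C
|q_surr| = (290.9 × 4.1 + 37.5) × 3.73 = 1230.19 × 3.73 = 4589 J
n(NaOH) = 4.19 / 40.0 = 0.1048 mol
Temperature rose, so q_rxn = −|q_surr| = -4.589 kJ
ΔH = q_rxn / n = -43.79 kJ/mol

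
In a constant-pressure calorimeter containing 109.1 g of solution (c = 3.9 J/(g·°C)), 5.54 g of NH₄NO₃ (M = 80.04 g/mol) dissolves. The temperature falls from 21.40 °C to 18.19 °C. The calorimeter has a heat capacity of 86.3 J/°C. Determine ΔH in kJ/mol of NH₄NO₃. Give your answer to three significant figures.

ΔH = 23.7 kJ/mol

|ΔT| = |18.19 − 21.40| = 3.21 °C
|q_surr| = (109.1 × 3.9 + 86.3) × 3.21 = 511.79 × 3.21 = 1643 J
n(NH₄NO₃) = 5.54 / 80.04 = 0.06922 mol
Temperature fell, so q_rxn = +|q_surr| = 1.643 kJ
ΔH = q_rxn / n = 23.74 kJ/mol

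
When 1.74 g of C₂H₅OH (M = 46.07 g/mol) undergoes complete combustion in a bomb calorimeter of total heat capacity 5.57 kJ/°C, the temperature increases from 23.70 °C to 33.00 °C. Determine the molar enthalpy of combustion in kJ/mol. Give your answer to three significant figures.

ΔT = 33.00 − 23.70 = 9.30 °C
q_cal = C_cal × ΔT = 5.57 × 9.30 = 51.801 kJ
n = 1.74 / 46.07 = 0.03777 mol
q_rxn = −q_cal = -51.801 kJ
ΔH = -51.801 / 0.03777 = -1371 kJ/mol

ΔH = -1370 kJ/mol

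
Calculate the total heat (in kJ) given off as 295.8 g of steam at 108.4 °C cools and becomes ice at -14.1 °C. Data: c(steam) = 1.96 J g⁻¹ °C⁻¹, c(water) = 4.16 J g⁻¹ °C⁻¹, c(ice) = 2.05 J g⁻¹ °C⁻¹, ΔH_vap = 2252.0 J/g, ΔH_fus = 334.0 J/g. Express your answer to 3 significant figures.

q = 901 kJ

q1 (cool steam 108.4→100 °C): 295.8 × 1.96 × 8.4 = 4870 J
q2 (condense at 100 °C): 295.8 × 2252.0 = 666142 J
q3 (cool water 100→0 °C): 295.8 × 4.16 × 100.0 = 123053 J
q4 (freeze at 0 °C): 295.8 × 334.0 = 98797 J
q5 (cool ice 0→-14.1 °C): 295.8 × 2.05 × 14.1 = 8550 J
Total: 4870 + 666142 + 123053 + 98797 + 8550 = 901412 J = 901 kJ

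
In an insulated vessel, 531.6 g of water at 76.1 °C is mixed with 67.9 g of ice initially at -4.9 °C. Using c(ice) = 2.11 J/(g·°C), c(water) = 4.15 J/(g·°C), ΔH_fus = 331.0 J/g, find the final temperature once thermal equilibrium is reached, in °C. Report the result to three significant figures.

Heat to bring ice to 0 °C and melt it: q₁ = 67.9×2.11×4.9 + 67.9×331.0 = 23177 J
Heat the water can supply cooling to 0 °C: 531.6×4.15×76.1 = 167887 J > q₁, so all ice melts.
Energy balance: 531.6×4.15×(76.1 − T) = 23177 + 67.9×4.15×(T − 0)
2206.14(76.1 − T) = 23177 + 281.785 T
167887 − 23177 = 2487.925 T
T = 144710 / 2487.925 = 58.16 °C

T_f = 58.2 °C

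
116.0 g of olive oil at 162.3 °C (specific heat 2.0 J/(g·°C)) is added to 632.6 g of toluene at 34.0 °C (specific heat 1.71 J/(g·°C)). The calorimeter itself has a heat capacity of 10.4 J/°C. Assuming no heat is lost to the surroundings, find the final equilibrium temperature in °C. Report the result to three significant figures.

Heat lost by olive oil = heat gained by toluene + calorimeter.
(116.0)(2.0)(162.3 − T) = [(632.6)(1.71) + 10.4](T − 34.0)
232 (162.3 − T) = 1092.146 (T − 34.0)
37654 − 232 T = 1092.146 T − 37133
74787 = 1324.146 T
T = 56.48 °C

T_f = 56.5 °C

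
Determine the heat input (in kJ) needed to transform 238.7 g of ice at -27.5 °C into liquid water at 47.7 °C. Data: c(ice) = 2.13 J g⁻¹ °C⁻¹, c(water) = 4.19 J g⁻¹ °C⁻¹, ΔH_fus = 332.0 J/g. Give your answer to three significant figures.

q = 141 kJ

q1 (heat ice -27.5→0.0 °C): 238.7 × 2.13 × 27.5 = 13982 J
q2 (melt at 0 °C): 238.7 × 332.0 = 79248 J
q3 (heat water 0.0→47.7 °C): 238.7 × 4.19 × 47.7 = 47707 J
Total: 13982 + 79248 + 47707 = 140937 J = 141 kJ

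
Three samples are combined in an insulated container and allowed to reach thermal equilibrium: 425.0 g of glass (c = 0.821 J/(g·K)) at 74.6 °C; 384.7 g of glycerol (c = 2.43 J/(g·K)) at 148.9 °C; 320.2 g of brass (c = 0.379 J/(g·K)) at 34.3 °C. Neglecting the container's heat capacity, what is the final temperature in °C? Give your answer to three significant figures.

Σ mᵢcᵢ(T − Tᵢ) = 0  ⇒  T = Σ mᵢcᵢTᵢ / Σ mᵢcᵢ
Σ mᵢcᵢ = 425.0×0.821 + 384.7×2.43 + 320.2×0.379 = 1405.1018
Σ mᵢcᵢTᵢ = 348.925×74.6 + 934.821×148.9 + 121.3558×34.3 = 169390
T = 169390 / 1405.1018 = 120.6 °C

T_f = 121 °C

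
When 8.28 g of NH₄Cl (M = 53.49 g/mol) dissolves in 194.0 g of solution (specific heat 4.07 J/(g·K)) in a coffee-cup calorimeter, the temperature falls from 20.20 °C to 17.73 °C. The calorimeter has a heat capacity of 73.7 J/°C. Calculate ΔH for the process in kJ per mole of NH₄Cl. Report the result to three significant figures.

ΔH = 13.8 kJ/mol

|ΔT| = |17.73 − 20.20| = 2.47 °C
|q_surr| = (194.0 × 4.07 + 73.7) × 2.47 = 863.28 × 2.47 = 2132 J
n(NH₄Cl) = 8.28 / 53.49 = 0.1548 mol
Temperature fell, so q_rxn = +|q_surr| = 2.132 kJ
ΔH = q_rxn / n = 13.77 kJ/mol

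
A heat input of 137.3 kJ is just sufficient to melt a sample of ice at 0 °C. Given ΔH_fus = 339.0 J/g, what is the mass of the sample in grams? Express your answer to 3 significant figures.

m = q / ΔH_fus = 137300 J / 339.0 J/g = 405 g

m = 405 g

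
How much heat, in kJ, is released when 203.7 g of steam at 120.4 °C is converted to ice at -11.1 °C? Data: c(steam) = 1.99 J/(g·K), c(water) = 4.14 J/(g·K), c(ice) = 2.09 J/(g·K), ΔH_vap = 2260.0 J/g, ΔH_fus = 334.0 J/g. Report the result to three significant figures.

q = 626 kJ

q1 (cool steam 120.4→100 °C): 203.7 × 1.99 × 20.4 = 8269 J
q2 (condense at 100 °C): 203.7 × 2260.0 = 460362 J
q3 (cool water 100→0 °C): 203.7 × 4.14 × 100.0 = 84332 J
q4 (freeze at 0 °C): 203.7 × 334.0 = 68036 J
q5 (cool ice 0→-11.1 °C): 203.7 × 2.09 × 11.1 = 4726 J
Total: 8269 + 460362 + 84332 + 68036 + 4726 = 625725 J = 626 kJ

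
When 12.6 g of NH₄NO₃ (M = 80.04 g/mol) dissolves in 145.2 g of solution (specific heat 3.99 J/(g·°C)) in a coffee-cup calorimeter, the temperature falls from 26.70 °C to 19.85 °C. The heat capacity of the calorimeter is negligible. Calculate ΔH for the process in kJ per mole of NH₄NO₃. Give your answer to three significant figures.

|ΔT| = |19.85 − 26.70| = 6.85 °C
|q_surr| = (145.2 × 3.99) × 6.85 = 579.348 × 6.85 = 3969 J
n(NH₄NO₃) = 12.6 / 80.04 = 0.1574 mol
Temperature fell, so q_rxn = +|q_surr| = 3.969 kJ
ΔH = q_rxn / n = 25.22 kJ/mol

ΔH = 25.2 kJ/mol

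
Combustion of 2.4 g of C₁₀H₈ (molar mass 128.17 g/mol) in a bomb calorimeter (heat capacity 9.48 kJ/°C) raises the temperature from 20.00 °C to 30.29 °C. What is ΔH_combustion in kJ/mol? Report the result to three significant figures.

ΔH = -5210 kJ/mol

ΔT = 30.29 − 20.00 = 10.29 °C
q_cal = C_cal × ΔT = 9.48 × 10.29 = 97.5492 kJ
n = 2.4 / 128.17 = 0.01873 mol
q_rxn = −q_cal = -97.5492 kJ
ΔH = -97.5492 / 0.01873 = -5208 kJ/mol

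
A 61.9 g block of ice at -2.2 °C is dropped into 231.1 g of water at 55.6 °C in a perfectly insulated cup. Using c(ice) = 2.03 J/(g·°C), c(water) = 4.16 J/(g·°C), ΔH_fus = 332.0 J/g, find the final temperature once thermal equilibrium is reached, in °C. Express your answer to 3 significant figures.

Heat to bring ice to 0 °C and melt it: q₁ = 61.9×2.03×2.2 + 61.9×332.0 = 20827 J
Heat the water can supply cooling to 0 °C: 231.1×4.16×55.6 = 53452.5 J > q₁, so all ice melts.
Energy balance: 231.1×4.16×(55.6 − T) = 20827 + 61.9×4.16×(T − 0)
961.376(55.6 − T) = 20827 + 257.504 T
53452.5 − 20827 = 1218.880 T
T = 32625.5 / 1218.880 = 26.77 °C

T_f = 26.8 °C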